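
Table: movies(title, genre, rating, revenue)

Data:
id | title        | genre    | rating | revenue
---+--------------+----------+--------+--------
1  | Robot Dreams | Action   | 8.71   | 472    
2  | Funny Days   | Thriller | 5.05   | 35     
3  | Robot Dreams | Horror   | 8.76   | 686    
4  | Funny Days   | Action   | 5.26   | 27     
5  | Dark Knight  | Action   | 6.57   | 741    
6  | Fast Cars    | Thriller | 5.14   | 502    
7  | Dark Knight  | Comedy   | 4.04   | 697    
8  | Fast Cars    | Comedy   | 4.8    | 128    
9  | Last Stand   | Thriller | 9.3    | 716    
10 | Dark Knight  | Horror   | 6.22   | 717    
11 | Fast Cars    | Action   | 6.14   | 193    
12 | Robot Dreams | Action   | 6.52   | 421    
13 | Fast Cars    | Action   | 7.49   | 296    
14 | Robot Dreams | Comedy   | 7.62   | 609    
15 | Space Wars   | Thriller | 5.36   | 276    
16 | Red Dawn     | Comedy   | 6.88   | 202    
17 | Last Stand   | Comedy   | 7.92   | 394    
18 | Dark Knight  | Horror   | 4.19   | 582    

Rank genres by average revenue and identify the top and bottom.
SELECT genre, AVG(revenue)
FROM movies
GROUP BY genre
ORDER BY AVG(revenue)

All groups:
  Action: 358.33
  Thriller: 382.25
  Comedy: 406.00
  Horror: 661.67

Highest: Horror (661.67)
Lowest: Action (358.33)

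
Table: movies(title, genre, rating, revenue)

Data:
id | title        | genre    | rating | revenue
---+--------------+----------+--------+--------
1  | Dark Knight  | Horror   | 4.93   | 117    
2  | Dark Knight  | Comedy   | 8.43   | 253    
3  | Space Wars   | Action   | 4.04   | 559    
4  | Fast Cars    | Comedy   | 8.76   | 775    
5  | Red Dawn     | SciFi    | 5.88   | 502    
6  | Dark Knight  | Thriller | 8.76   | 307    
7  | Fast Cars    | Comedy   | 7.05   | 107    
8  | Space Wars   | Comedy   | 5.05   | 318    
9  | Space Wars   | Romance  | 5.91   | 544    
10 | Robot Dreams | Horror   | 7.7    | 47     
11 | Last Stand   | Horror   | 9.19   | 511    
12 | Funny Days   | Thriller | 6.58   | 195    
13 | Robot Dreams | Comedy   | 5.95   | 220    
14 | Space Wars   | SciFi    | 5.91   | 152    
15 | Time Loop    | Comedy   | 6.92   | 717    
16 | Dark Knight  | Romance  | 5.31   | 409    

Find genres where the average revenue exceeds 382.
SELECT genre, AVG(revenue)
FROM movies
GROUP BY genre
HAVING AVG(revenue) > 382

Result:
  Action: avg=559.00
  Comedy: avg=398.33
  Romance: avg=476.50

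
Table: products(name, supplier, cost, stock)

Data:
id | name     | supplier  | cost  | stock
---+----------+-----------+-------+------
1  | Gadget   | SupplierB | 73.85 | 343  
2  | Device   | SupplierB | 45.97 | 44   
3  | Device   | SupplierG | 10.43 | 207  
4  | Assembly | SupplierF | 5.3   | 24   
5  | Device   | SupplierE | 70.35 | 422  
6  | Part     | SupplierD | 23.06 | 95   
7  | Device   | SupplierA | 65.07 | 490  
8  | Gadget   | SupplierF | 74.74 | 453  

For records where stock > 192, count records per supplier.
SELECT supplier, COUNT(*)
FROM products
WHERE stock > 192
GROUP BY supplier

Note: WHERE filters rows before grouping.

Result:
  SupplierA: 1
  SupplierB: 1
  SupplierE: 1
  SupplierF: 1
  SupplierG: 1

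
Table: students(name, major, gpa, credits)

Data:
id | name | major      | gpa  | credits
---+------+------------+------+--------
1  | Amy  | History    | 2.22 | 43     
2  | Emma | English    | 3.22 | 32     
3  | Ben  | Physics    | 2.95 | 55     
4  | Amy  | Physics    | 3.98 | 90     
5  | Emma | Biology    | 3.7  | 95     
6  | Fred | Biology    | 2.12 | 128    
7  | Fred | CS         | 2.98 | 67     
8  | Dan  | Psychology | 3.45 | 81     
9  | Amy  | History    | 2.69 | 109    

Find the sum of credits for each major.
SELECT major, SUM(credits) as result
FROM students
GROUP BY major

Result:
  Biology: 223
  CS: 67
  English: 32
  History: 152
  Physics: 145
  Psychology: 81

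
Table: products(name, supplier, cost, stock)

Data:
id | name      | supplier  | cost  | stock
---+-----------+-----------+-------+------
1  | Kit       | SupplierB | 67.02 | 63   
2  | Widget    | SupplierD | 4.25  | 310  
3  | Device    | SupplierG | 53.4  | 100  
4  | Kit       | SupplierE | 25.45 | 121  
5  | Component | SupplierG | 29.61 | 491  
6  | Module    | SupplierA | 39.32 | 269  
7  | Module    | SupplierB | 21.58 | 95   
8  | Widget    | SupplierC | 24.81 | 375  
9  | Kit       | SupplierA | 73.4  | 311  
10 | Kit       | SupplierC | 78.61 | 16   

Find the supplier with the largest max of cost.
SELECT supplier, MAX(cost) as val
FROM products
GROUP BY supplier
ORDER BY val DESC
LIMIT 1

Result: SupplierC with max(cost) = 78.61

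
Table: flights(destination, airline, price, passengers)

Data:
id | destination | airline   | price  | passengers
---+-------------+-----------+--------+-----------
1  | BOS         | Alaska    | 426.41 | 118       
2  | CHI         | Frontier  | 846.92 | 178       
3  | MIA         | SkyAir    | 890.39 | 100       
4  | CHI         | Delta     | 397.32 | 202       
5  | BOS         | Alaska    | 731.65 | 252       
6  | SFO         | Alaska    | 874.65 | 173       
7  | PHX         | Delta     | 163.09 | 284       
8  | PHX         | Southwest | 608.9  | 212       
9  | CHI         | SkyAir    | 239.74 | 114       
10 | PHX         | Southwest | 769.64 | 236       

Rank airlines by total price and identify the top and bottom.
SELECT airline, SUM(price)
FROM flights
GROUP BY airline
ORDER BY SUM(price)

All groups:
  Delta: 560.41
  Frontier: 846.92
  SkyAir: 1130.13
  Southwest: 1378.54
  Alaska: 2032.71

Highest: Alaska (2032.71)
Lowest: Delta (560.41)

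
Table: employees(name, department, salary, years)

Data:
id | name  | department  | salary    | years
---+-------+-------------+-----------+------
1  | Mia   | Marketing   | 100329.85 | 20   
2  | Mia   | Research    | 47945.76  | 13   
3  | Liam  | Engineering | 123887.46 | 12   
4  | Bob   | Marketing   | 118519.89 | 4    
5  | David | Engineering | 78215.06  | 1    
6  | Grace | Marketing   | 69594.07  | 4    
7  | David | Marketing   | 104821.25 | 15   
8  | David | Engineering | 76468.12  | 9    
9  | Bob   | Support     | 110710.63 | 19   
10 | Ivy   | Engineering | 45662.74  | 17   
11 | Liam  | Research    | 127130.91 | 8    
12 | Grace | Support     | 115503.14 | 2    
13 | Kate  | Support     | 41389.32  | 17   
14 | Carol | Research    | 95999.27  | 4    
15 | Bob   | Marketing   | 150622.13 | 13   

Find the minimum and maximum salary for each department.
SELECT department, MIN(salary), MAX(salary)
FROM employees
GROUP BY department

Result:
  Engineering: min=45662.74, max=123887.46
  Marketing: min=69594.07, max=150622.13
  Research: min=47945.76, max=127130.91
  Support: min=41389.32, max=115503.14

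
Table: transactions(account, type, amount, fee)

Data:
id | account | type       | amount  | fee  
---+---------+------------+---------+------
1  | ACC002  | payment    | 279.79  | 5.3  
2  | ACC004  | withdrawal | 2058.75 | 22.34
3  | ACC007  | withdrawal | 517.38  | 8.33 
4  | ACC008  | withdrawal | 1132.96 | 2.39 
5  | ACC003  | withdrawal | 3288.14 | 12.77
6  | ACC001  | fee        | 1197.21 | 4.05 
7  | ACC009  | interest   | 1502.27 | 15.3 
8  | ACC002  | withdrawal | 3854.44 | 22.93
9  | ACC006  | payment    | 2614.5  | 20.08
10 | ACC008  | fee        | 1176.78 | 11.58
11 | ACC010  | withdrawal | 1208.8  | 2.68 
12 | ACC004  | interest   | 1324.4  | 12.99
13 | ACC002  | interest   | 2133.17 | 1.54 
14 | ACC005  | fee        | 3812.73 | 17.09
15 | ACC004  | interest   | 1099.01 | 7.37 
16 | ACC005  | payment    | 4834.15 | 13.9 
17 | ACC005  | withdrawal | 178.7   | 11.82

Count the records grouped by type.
SELECT type, COUNT(*) as count
FROM transactions
GROUP BY type

Result:
  fee: 3
  interest: 4
  payment: 3
  withdrawal: 7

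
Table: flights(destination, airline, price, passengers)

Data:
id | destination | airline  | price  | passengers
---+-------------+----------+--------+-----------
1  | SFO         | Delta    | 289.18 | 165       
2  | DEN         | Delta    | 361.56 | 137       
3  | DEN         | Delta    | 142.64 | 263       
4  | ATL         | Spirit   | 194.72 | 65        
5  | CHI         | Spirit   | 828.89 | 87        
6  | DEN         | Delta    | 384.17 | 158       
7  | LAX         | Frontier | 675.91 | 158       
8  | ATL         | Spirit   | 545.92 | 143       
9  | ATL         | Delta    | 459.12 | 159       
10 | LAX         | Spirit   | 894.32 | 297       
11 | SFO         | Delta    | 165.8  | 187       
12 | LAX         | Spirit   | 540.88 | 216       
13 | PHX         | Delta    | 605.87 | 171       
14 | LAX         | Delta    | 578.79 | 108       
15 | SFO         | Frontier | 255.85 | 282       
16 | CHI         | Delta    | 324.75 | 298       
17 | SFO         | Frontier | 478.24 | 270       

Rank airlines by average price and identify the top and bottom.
SELECT airline, AVG(price)
FROM flights
GROUP BY airline
ORDER BY AVG(price)

All groups:
  Delta: 367.99
  Frontier: 470.00
  Spirit: 600.95

Highest: Spirit (600.95)
Lowest: Delta (367.99)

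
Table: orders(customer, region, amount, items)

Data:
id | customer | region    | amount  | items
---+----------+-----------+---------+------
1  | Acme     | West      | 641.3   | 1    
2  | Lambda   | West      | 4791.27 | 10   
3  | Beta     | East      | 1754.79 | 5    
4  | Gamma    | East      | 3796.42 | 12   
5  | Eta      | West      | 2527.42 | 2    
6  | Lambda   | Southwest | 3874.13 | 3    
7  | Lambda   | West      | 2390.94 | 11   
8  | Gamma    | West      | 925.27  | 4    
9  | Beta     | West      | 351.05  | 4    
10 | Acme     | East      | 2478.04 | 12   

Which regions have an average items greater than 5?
SELECT region, AVG(items)
FROM orders
GROUP BY region
HAVING AVG(items) > 5

Result:
  East: avg=9.67
  West: avg=5.33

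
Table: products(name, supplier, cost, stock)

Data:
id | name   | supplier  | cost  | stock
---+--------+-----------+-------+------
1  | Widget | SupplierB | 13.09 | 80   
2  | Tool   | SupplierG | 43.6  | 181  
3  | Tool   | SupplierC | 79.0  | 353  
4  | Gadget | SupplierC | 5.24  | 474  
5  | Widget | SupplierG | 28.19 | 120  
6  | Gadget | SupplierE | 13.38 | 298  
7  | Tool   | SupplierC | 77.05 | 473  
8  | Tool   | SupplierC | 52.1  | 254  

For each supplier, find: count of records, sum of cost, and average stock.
SELECT supplier,
       COUNT(*) as cnt,
       SUM(cost) as total_cost,
       AVG(stock) as avg_stock
FROM products
GROUP BY supplier

Result:
  SupplierB: 1 records, 13.09 total cost, 80.00 avg stock
  SupplierC: 4 records, 213.39 total cost, 388.50 avg stock
  SupplierE: 1 records, 13.38 total cost, 298.00 avg stock
  SupplierG: 2 records, 71.79 total cost, 150.50 avg stock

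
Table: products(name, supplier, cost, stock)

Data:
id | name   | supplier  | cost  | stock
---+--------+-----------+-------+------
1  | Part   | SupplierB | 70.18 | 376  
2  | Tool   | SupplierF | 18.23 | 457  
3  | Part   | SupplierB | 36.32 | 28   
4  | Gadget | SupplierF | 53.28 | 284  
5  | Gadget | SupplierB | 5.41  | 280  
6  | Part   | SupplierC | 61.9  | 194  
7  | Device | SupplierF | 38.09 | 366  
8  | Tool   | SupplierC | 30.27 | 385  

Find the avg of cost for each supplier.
SELECT supplier, AVG(cost) as result
FROM products
GROUP BY supplier

Result:
  SupplierB: 37.30
  SupplierC: 46.09
  SupplierF: 36.53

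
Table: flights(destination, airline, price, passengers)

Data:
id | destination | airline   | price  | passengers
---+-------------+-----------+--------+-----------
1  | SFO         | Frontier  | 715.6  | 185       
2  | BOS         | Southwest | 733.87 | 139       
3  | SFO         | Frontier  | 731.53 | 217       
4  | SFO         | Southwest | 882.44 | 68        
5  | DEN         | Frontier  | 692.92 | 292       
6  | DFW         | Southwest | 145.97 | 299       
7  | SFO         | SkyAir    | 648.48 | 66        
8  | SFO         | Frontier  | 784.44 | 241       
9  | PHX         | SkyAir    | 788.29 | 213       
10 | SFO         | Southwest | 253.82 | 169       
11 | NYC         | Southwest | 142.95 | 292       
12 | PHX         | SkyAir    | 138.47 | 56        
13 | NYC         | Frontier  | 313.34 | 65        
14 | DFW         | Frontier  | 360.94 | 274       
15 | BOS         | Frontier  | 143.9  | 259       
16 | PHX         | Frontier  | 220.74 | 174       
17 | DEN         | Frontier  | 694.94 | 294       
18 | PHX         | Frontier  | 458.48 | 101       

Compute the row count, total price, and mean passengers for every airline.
SELECT airline,
       COUNT(*) as cnt,
       SUM(price) as total_price,
       AVG(passengers) as avg_passengers
FROM flights
GROUP BY airline

Result:
  Frontier: 10 records, 5116.83 total price, 210.20 avg passengers
  SkyAir: 3 records, 1575.24 total price, 111.67 avg passengers
  Southwest: 5 records, 2159.05 total price, 193.40 avg passengers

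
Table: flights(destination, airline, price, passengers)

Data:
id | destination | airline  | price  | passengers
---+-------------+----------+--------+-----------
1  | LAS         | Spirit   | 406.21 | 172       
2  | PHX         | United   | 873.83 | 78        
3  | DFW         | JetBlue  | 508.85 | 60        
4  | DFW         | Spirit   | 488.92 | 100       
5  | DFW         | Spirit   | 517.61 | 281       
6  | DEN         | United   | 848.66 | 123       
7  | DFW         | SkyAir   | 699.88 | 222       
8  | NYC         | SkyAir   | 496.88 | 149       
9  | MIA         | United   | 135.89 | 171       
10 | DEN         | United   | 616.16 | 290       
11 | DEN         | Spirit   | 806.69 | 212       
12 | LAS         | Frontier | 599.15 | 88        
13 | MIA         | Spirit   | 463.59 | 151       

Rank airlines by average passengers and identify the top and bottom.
SELECT airline, AVG(passengers)
FROM flights
GROUP BY airline
ORDER BY AVG(passengers)

All groups:
  JetBlue: 60.00
  Frontier: 88.00
  United: 165.50
  Spirit: 183.20
  SkyAir: 185.50

Highest: SkyAir (185.50)
Lowest: JetBlue (60.00)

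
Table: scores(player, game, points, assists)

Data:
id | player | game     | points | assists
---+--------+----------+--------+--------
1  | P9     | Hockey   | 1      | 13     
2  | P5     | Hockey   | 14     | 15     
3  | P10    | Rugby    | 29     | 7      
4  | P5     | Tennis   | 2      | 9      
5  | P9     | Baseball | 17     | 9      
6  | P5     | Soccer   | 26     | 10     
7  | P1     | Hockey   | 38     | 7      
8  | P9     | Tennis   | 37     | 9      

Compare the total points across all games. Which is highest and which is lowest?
SELECT game, SUM(points)
FROM scores
GROUP BY game
ORDER BY SUM(points)

All groups:
  Baseball: 17
  Soccer: 26
  Rugby: 29
  Tennis: 39
  Hockey: 53

Highest: Hockey (53)
Lowest: Baseball (17)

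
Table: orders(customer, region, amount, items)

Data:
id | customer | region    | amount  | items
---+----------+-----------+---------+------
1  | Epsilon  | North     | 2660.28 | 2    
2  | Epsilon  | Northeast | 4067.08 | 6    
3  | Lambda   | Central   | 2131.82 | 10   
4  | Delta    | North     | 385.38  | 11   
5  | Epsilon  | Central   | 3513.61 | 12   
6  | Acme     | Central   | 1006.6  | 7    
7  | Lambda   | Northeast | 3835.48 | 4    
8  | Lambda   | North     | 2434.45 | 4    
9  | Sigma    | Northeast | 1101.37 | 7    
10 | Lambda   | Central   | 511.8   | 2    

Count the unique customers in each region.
SELECT region, COUNT(DISTINCT customer)
FROM orders
GROUP BY region

Result:
  Central: 3 distinct
  North: 3 distinct
  Northeast: 3 distinct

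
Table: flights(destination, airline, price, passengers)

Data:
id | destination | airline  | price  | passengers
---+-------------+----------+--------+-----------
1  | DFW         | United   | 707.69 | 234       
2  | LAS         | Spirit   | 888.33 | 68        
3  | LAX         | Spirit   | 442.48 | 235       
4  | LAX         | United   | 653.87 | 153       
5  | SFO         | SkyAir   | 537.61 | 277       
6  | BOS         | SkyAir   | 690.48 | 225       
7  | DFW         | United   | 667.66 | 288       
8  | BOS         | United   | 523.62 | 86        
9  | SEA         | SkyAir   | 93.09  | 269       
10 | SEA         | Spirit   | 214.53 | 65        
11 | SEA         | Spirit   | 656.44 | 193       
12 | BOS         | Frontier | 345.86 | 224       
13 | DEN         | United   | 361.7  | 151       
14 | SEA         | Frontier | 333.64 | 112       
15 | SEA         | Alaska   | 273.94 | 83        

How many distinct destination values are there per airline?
SELECT airline, COUNT(DISTINCT destination)
FROM flights
GROUP BY airline

Result:
  Alaska: 1 distinct
  Frontier: 2 distinct
  SkyAir: 3 distinct
  Spirit: 3 distinct
  United: 4 distinct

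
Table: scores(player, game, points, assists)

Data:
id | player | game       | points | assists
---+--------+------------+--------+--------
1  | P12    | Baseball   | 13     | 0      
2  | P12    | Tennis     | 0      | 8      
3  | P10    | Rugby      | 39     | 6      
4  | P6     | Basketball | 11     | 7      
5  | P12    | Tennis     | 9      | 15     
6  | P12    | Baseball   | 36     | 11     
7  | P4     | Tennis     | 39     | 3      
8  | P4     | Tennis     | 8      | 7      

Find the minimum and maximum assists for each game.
SELECT game, MIN(assists), MAX(assists)
FROM scores
GROUP BY game

Result:
  Baseball: min=0, max=11
  Basketball: min=7, max=7
  Rugby: min=6, max=6
  Tennis: min=3, max=15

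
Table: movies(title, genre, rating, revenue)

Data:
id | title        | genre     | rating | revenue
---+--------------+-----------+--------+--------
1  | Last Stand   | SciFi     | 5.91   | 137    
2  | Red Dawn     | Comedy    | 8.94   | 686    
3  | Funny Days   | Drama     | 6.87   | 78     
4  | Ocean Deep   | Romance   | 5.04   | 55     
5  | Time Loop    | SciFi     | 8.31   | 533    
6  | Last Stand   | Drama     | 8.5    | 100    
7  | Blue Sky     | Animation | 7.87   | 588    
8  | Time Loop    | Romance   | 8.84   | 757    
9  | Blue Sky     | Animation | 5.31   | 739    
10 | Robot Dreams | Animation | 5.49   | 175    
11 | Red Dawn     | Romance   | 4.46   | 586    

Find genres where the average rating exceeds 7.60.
SELECT genre, AVG(rating)
FROM movies
GROUP BY genre
HAVING AVG(rating) > 7.60

Result:
  Comedy: avg=8.94
  Drama: avg=7.69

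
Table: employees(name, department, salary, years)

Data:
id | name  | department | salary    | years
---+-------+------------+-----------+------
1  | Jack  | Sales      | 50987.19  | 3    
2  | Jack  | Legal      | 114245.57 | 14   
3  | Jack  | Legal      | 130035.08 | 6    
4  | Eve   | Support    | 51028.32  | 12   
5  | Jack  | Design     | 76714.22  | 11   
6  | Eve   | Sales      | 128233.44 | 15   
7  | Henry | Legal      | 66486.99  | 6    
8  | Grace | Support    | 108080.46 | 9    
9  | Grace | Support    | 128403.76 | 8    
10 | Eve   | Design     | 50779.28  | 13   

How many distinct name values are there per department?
SELECT department, COUNT(DISTINCT name)
FROM employees
GROUP BY department

Result:
  Design: 2 distinct
  Legal: 2 distinct
  Sales: 2 distinct
  Support: 2 distinct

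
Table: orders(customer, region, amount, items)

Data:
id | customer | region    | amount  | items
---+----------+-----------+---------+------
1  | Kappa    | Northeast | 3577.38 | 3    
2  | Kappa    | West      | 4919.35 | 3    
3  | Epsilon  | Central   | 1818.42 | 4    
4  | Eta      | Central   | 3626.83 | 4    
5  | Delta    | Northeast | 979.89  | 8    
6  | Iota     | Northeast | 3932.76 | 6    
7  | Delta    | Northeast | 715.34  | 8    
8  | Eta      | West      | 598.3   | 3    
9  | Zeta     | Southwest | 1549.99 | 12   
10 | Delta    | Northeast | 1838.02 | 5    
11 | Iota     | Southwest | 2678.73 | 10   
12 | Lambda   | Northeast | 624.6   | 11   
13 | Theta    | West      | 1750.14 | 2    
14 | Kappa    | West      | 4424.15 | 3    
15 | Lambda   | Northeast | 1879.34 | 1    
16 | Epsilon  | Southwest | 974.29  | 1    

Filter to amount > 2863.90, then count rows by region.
SELECT region, COUNT(*)
FROM orders
WHERE amount > 2863.90
GROUP BY region

Note: WHERE filters rows before grouping.

Result:
  Central: 1
  Northeast: 2
  West: 2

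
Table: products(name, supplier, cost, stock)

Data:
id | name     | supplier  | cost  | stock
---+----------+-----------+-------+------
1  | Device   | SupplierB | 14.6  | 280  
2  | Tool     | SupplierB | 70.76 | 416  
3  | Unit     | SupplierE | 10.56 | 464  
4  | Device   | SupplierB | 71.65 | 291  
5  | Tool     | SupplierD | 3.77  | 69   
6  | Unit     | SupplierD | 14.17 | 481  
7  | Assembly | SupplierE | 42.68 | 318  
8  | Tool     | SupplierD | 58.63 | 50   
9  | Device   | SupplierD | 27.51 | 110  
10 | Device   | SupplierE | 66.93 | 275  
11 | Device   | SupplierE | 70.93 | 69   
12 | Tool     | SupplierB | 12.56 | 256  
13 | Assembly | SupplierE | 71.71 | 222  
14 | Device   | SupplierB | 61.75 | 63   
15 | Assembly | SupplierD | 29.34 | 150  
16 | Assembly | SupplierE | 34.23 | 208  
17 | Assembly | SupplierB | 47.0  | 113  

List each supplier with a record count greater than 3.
SELECT supplier, COUNT(*) as cnt
FROM products
GROUP BY supplier
HAVING COUNT(*) > 3

Result:
  SupplierB: 6
  SupplierD: 5
  SupplierE: 6

Note: HAVING filters groups after aggregation, WHERE filters rows before.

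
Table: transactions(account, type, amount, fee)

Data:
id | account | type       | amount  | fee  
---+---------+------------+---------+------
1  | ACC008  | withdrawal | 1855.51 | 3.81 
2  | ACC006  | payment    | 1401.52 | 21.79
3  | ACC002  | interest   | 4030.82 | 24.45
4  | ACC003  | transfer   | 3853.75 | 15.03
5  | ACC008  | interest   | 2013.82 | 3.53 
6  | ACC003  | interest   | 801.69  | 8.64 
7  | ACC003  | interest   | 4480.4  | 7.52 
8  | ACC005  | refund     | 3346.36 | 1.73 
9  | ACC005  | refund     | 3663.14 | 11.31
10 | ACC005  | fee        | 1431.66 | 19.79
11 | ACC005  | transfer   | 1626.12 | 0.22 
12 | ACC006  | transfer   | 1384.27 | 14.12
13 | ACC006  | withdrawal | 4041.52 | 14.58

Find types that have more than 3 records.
SELECT type, COUNT(*) as cnt
FROM transactions
GROUP BY type
HAVING COUNT(*) > 3

Result:
  interest: 4

Note: HAVING filters groups after aggregation, WHERE filters rows before.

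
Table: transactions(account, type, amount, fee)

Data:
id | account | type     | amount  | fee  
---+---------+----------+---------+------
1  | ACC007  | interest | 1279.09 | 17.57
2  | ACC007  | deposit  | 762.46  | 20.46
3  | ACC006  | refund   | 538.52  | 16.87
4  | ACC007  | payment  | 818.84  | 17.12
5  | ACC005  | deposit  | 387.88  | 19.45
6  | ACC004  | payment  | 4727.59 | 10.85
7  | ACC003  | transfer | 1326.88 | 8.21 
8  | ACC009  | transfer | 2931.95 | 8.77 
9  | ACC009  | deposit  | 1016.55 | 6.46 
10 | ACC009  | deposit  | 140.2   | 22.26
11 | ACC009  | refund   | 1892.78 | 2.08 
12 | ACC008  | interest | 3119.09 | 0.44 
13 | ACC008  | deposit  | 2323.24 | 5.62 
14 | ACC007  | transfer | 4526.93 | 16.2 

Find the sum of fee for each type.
SELECT type, SUM(fee) as result
FROM transactions
GROUP BY type

Result:
  deposit: 74.25
  interest: 18.01
  payment: 27.97
  refund: 18.95
  transfer: 33.18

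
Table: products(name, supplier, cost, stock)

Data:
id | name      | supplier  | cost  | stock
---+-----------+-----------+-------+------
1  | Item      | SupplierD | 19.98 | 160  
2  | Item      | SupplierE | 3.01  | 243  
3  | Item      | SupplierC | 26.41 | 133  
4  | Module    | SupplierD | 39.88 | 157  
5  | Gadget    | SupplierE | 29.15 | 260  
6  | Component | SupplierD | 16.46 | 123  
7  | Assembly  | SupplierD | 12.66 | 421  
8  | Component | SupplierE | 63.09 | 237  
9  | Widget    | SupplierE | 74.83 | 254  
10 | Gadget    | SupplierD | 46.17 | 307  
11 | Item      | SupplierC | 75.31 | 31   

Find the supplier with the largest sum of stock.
SELECT supplier, SUM(stock) as val
FROM products
GROUP BY supplier
ORDER BY val DESC
LIMIT 1

Result: SupplierD with sum(stock) = 1168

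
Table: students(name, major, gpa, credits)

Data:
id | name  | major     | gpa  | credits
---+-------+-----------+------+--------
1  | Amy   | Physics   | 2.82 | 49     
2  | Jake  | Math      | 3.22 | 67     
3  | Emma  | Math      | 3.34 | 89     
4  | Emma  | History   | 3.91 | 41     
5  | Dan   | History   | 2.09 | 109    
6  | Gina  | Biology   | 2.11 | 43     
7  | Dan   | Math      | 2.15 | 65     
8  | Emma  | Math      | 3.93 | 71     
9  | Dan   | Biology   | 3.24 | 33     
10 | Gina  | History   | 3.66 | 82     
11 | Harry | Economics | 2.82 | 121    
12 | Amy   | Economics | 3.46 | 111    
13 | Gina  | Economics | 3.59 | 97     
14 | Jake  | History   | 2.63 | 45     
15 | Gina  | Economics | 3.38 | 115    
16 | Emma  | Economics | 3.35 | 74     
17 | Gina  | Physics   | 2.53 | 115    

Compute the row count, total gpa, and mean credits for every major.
SELECT major,
       COUNT(*) as cnt,
       SUM(gpa) as total_gpa,
       AVG(credits) as avg_credits
FROM students
GROUP BY major

Result:
  Biology: 2 records, 5.35 total gpa, 38.00 avg credits
  Economics: 5 records, 16.60 total gpa, 103.60 avg credits
  History: 4 records, 12.29 total gpa, 69.25 avg credits
  Math: 4 records, 12.64 total gpa, 73.00 avg credits
  Physics: 2 records, 5.35 total gpa, 82.00 avg credits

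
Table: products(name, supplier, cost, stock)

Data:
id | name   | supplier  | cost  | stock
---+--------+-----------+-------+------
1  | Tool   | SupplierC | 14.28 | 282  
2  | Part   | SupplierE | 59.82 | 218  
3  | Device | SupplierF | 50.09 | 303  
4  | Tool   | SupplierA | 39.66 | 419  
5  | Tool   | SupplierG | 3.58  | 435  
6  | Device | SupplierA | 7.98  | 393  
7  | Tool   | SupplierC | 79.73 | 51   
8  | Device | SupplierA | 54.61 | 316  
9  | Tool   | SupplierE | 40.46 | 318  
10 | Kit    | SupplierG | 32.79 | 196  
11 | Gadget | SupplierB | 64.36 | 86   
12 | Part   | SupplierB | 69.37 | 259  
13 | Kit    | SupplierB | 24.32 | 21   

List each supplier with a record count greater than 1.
SELECT supplier, COUNT(*) as cnt
FROM products
GROUP BY supplier
HAVING COUNT(*) > 1

Result:
  SupplierA: 3
  SupplierB: 3
  SupplierC: 2
  SupplierE: 2
  SupplierG: 2

Note: HAVING filters groups after aggregation, WHERE filters rows before.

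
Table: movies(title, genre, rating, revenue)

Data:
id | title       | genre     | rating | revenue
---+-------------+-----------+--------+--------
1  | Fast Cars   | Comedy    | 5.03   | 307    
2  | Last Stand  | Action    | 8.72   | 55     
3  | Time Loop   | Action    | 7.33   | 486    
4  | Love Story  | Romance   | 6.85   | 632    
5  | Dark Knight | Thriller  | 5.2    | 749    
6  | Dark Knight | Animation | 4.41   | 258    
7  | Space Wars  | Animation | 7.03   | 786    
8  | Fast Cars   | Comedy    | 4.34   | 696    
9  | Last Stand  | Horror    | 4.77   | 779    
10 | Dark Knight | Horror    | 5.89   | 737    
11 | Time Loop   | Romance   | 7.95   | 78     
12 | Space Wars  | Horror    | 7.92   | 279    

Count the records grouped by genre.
SELECT genre, COUNT(*) as count
FROM movies
GROUP BY genre

Result:
  Action: 2
  Animation: 2
  Comedy: 2
  Horror: 3
  Romance: 2
  Thriller: 1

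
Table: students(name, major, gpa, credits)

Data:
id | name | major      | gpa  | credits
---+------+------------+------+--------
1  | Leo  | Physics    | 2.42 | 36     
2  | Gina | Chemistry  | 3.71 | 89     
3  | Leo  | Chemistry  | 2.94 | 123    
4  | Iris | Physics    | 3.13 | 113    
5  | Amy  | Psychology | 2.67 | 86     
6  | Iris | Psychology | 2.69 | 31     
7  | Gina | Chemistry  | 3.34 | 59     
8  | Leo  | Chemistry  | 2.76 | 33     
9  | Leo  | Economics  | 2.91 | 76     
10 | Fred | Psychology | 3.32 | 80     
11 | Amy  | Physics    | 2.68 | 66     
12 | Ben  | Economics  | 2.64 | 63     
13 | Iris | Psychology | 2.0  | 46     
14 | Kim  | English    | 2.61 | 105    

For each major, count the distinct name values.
SELECT major, COUNT(DISTINCT name)
FROM students
GROUP BY major

Result:
  Chemistry: 2 distinct
  Economics: 2 distinct
  English: 1 distinct
  Physics: 3 distinct
  Psychology: 3 distinct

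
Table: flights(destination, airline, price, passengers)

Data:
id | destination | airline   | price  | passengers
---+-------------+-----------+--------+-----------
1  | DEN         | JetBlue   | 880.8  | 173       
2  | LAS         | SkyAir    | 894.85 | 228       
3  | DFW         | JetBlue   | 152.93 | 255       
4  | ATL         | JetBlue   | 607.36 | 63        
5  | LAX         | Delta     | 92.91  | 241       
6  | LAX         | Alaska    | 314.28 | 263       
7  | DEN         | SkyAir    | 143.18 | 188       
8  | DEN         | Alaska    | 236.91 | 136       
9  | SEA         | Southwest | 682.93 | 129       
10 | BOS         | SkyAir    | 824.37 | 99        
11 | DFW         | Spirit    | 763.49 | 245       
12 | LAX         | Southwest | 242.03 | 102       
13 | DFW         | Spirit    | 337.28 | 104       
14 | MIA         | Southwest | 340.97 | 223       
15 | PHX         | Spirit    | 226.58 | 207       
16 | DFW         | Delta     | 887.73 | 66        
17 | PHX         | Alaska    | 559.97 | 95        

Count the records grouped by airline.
SELECT airline, COUNT(*) as count
FROM flights
GROUP BY airline

Result:
  Alaska: 3
  Delta: 2
  JetBlue: 3
  SkyAir: 3
  Southwest: 3
  Spirit: 3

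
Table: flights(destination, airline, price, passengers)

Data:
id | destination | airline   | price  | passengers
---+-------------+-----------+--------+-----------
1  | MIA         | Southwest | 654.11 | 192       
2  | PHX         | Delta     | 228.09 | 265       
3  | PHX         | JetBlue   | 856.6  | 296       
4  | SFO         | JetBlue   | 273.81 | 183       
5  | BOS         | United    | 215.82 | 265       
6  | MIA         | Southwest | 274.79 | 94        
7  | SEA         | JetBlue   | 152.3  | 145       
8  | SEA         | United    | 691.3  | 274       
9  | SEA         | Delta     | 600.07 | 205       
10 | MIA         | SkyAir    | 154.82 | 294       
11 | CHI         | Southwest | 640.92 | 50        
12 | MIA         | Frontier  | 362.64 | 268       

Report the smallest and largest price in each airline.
SELECT airline, MIN(price), MAX(price)
FROM flights
GROUP BY airline

Result:
  Delta: min=228.09, max=600.07
  Frontier: min=362.64, max=362.64
  JetBlue: min=152.30, max=856.60
  SkyAir: min=154.82, max=154.82
  Southwest: min=274.79, max=654.11
  United: min=215.82, max=691.30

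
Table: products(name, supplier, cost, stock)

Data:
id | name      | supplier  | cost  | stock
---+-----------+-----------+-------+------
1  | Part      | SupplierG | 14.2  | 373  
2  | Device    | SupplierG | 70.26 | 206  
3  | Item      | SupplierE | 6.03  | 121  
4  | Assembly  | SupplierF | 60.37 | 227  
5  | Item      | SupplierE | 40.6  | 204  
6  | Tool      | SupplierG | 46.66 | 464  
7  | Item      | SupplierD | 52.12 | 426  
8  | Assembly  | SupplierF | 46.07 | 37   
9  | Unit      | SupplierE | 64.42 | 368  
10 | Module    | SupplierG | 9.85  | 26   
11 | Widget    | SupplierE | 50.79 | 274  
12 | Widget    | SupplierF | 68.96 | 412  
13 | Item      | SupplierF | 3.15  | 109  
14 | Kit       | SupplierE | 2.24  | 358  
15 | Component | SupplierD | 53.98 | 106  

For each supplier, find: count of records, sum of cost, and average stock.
SELECT supplier,
       COUNT(*) as cnt,
       SUM(cost) as total_cost,
       AVG(stock) as avg_stock
FROM products
GROUP BY supplier

Result:
  SupplierD: 2 records, 106.10 total cost, 266.00 avg stock
  SupplierE: 5 records, 164.08 total cost, 265.00 avg stock
  SupplierF: 4 records, 178.55 total cost, 196.25 avg stock
  SupplierG: 4 records, 140.97 total cost, 267.25 avg stock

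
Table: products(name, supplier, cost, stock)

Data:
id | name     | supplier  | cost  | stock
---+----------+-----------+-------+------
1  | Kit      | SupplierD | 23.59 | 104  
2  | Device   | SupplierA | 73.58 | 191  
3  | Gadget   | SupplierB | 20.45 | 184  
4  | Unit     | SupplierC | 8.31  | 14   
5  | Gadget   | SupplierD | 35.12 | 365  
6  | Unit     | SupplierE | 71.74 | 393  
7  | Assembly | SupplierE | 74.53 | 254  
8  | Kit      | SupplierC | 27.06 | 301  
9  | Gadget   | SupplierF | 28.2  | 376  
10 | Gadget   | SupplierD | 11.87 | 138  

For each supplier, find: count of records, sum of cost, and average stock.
SELECT supplier,
       COUNT(*) as cnt,
       SUM(cost) as total_cost,
       AVG(stock) as avg_stock
FROM products
GROUP BY supplier

Result:
  SupplierA: 1 records, 73.58 total cost, 191.00 avg stock
  SupplierB: 1 records, 20.45 total cost, 184.00 avg stock
  SupplierC: 2 records, 35.37 total cost, 157.50 avg stock
  SupplierD: 3 records, 70.58 total cost, 202.33 avg stock
  SupplierE: 2 records, 146.27 total cost, 323.50 avg stock
  SupplierF: 1 records, 28.20 total cost, 376.00 avg stock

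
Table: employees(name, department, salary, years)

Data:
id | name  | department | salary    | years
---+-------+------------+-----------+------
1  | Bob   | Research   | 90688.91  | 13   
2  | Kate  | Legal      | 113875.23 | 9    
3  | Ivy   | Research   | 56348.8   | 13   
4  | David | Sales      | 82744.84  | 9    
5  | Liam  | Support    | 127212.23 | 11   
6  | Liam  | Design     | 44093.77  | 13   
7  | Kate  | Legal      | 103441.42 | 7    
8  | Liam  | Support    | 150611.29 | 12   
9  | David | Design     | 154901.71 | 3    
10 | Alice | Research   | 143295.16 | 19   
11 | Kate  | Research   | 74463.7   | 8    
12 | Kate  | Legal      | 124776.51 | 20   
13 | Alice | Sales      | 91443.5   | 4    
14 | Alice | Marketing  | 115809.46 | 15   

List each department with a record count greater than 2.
SELECT department, COUNT(*) as cnt
FROM employees
GROUP BY department
HAVING COUNT(*) > 2

Result:
  Legal: 3
  Research: 4

Note: HAVING filters groups after aggregation, WHERE filters rows before.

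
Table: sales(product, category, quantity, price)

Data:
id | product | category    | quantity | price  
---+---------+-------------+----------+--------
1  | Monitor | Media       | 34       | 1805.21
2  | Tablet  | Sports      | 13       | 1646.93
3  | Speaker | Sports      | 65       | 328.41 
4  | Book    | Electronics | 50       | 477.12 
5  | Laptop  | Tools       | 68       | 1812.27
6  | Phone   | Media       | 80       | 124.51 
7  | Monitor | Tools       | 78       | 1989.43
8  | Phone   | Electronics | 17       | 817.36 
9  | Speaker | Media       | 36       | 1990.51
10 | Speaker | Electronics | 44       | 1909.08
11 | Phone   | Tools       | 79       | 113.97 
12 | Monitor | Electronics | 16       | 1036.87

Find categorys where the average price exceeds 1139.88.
SELECT category, AVG(price)
FROM sales
GROUP BY category
HAVING AVG(price) > 1139.88

Result:
  Media: avg=1306.74
  Tools: avg=1305.22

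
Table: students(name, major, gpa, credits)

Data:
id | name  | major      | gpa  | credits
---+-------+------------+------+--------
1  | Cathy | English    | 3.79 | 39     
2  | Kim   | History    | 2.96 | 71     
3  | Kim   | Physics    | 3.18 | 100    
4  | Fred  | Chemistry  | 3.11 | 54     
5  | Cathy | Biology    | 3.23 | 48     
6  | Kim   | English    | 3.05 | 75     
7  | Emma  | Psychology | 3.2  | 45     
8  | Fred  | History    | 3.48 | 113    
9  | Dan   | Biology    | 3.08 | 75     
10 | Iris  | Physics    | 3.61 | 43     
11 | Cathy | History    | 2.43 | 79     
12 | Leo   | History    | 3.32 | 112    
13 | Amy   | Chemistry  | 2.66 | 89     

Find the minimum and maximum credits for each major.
SELECT major, MIN(credits), MAX(credits)
FROM students
GROUP BY major

Result:
  Biology: min=48, max=75
  Chemistry: min=54, max=89
  English: min=39, max=75
  History: min=71, max=113
  Physics: min=43, max=100
  Psychology: min=45, max=45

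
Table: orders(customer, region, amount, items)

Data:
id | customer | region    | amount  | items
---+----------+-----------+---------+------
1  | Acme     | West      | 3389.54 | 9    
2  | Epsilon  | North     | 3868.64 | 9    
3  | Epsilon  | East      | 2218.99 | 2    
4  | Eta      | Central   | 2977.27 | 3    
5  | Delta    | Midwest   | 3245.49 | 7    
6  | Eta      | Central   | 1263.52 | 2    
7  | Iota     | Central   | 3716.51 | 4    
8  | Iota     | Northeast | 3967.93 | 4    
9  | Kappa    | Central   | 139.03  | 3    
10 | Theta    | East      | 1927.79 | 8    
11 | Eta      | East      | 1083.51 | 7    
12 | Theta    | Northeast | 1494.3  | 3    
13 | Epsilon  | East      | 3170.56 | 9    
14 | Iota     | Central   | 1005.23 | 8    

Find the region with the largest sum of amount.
SELECT region, SUM(amount) as val
FROM orders
GROUP BY region
ORDER BY val DESC
LIMIT 1

Result: Central with sum(amount) = 9101.56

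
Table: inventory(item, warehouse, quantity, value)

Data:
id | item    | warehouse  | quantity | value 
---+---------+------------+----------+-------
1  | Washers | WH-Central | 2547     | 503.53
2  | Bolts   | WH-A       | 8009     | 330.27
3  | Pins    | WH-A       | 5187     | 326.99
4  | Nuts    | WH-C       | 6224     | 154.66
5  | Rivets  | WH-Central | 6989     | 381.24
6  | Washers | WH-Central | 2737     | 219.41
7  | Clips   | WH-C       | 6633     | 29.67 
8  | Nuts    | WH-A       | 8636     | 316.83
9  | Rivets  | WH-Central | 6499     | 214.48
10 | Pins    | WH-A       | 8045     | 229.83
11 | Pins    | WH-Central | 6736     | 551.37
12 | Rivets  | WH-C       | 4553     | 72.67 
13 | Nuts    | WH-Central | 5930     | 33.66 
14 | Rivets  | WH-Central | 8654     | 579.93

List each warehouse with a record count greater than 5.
SELECT warehouse, COUNT(*) as cnt
FROM inventory
GROUP BY warehouse
HAVING COUNT(*) > 5

Result:
  WH-Central: 7

Note: HAVING filters groups after aggregation, WHERE filters rows before.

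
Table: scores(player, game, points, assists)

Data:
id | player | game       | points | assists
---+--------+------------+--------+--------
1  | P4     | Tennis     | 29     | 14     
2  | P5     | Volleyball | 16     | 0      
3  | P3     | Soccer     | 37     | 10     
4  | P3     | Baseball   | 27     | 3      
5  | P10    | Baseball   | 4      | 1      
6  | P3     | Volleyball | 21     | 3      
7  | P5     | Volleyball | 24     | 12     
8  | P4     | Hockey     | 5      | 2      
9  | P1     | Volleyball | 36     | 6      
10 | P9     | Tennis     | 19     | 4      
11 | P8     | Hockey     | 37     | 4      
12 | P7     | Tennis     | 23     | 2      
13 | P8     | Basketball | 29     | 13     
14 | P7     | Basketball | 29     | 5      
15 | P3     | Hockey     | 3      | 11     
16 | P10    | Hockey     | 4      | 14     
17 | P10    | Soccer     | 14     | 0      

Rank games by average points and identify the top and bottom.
SELECT game, AVG(points)
FROM scores
GROUP BY game
ORDER BY AVG(points)

All groups:
  Hockey: 12.25
  Baseball: 15.50
  Tennis: 23.67
  Volleyball: 24.25
  Soccer: 25.50
  Basketball: 29.00

Highest: Basketball (29.00)
Lowest: Hockey (12.25)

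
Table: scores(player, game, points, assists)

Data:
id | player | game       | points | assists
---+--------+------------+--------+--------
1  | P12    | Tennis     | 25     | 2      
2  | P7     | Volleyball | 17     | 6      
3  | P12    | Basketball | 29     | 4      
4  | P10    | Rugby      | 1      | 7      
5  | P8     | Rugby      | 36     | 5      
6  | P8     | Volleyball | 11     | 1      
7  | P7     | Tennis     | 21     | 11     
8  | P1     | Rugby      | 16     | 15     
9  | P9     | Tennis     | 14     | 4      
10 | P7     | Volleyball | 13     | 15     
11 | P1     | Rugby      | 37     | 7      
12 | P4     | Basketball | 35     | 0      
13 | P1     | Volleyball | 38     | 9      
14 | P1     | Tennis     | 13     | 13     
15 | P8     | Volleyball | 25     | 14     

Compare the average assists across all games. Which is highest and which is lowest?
SELECT game, AVG(assists)
FROM scores
GROUP BY game
ORDER BY AVG(assists)

All groups:
  Basketball: 2.00
  Tennis: 7.50
  Rugby: 8.50
  Volleyball: 9.00

Highest: Volleyball (9.00)
Lowest: Basketball (2.00)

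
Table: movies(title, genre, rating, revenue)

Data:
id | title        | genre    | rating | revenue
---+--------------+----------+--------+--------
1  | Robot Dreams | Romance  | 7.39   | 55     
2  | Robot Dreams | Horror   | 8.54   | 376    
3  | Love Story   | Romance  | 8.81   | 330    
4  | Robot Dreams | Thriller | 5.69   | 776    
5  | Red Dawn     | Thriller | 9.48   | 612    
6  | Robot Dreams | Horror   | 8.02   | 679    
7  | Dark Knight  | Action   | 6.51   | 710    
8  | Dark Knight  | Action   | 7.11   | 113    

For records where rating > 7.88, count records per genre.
SELECT genre, COUNT(*)
FROM movies
WHERE rating > 7.88
GROUP BY genre

Note: WHERE filters rows before grouping.

Result:
  Horror: 2
  Romance: 1
  Thriller: 1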